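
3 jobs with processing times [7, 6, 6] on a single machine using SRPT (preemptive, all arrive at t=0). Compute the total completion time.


Since all jobs arrive at t=0, SRPT equals SPT ordering.
SPT order: [6, 6, 7]
Completion times:
  Job 1: p=6, C=6
  Job 2: p=6, C=12
  Job 3: p=7, C=19
Total completion time = 6 + 12 + 19 = 37

37


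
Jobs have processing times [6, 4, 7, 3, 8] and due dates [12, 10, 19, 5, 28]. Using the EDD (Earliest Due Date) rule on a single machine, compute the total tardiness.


Sort by due date (EDD order): [(3, 5), (4, 10), (6, 12), (7, 19), (8, 28)]
Compute completion times and tardiness:
  Job 1: p=3, d=5, C=3, tardiness=max(0,3-5)=0
  Job 2: p=4, d=10, C=7, tardiness=max(0,7-10)=0
  Job 3: p=6, d=12, C=13, tardiness=max(0,13-12)=1
  Job 4: p=7, d=19, C=20, tardiness=max(0,20-19)=1
  Job 5: p=8, d=28, C=28, tardiness=max(0,28-28)=0
Total tardiness = 2

2


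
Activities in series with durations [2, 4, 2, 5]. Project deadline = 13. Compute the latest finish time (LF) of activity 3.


LF(activity 3) = deadline - sum of successor durations
Successors: activities 4 through 4 with durations [5]
Sum of successor durations = 5
LF = 13 - 5 = 8

8


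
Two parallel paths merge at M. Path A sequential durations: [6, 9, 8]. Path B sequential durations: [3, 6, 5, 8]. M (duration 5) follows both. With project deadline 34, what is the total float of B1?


Forward pass: ES(B1) = sum of predecessors on chain B = 0
EF = ES + duration = 0 + 3 = 3
Backward pass: LF(M) = deadline = 34; LS(M) = 34 - 5 = 29
LF(B1) = LS(M) - sum(successors on chain B) = 29 - 19 = 10
LS = LF - duration = 10 - 3 = 7
Total float = LS - ES = 7 - 0 = 7

7


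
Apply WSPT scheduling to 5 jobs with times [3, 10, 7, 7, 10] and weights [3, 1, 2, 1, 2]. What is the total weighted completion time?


Compute p/w ratios and sort ascending (WSPT): [(3, 3), (7, 2), (10, 2), (7, 1), (10, 1)]
Compute weighted completion times:
  Job (p=3,w=3): C=3, w*C=3*3=9
  Job (p=7,w=2): C=10, w*C=2*10=20
  Job (p=10,w=2): C=20, w*C=2*20=40
  Job (p=7,w=1): C=27, w*C=1*27=27
  Job (p=10,w=1): C=37, w*C=1*37=37
Total weighted completion time = 133

133


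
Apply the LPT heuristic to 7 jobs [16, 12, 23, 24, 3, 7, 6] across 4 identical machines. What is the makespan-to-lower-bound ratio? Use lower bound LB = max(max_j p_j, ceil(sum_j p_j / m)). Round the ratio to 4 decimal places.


LPT order: [24, 23, 16, 12, 7, 6, 3]
Machine loads after assignment: [24, 23, 22, 22]
LPT makespan = 24
Lower bound = max(max_job, ceil(total/4)) = max(24, 23) = 24
Ratio = 24 / 24 = 1.0

1.0


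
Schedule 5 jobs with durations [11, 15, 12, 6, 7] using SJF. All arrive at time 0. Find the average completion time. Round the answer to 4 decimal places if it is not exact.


SJF order (ascending): [6, 7, 11, 12, 15]
Completion times:
  Job 1: burst=6, C=6
  Job 2: burst=7, C=13
  Job 3: burst=11, C=24
  Job 4: burst=12, C=36
  Job 5: burst=15, C=51
Average completion = 130/5 = 26.0

26.0


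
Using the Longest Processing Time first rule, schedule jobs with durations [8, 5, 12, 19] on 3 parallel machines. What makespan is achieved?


Sort jobs in decreasing order (LPT): [19, 12, 8, 5]
Assign each job to the least loaded machine:
  Machine 1: jobs [19], load = 19
  Machine 2: jobs [12], load = 12
  Machine 3: jobs [8, 5], load = 13
Makespan = max load = 19

19


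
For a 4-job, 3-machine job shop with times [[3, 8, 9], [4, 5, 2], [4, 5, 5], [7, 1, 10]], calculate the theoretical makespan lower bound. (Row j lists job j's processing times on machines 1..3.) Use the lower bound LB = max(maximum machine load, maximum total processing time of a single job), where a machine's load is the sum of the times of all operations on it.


Machine loads:
  Machine 1: 3 + 4 + 4 + 7 = 18
  Machine 2: 8 + 5 + 5 + 1 = 19
  Machine 3: 9 + 2 + 5 + 10 = 26
Max machine load = 26
Job totals:
  Job 1: 20
  Job 2: 11
  Job 3: 14
  Job 4: 18
Max job total = 20
Lower bound = max(26, 20) = 26

26


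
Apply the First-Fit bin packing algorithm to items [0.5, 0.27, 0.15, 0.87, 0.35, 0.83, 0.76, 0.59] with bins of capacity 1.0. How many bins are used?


Place items sequentially using First-Fit:
  Item 0.5 -> new Bin 1
  Item 0.27 -> Bin 1 (now 0.77)
  Item 0.15 -> Bin 1 (now 0.92)
  Item 0.87 -> new Bin 2
  Item 0.35 -> new Bin 3
  Item 0.83 -> new Bin 4
  Item 0.76 -> new Bin 5
  Item 0.59 -> Bin 3 (now 0.94)
Total bins used = 5

5


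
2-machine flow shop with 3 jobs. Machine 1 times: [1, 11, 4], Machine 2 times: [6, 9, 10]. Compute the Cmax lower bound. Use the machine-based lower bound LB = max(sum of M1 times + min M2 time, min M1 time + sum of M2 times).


LB1 = sum(M1 times) + min(M2 times) = 16 + 6 = 22
LB2 = min(M1 times) + sum(M2 times) = 1 + 25 = 26
Lower bound = max(LB1, LB2) = max(22, 26) = 26

26


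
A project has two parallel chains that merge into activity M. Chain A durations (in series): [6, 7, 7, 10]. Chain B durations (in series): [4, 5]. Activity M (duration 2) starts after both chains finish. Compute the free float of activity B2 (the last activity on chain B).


ES(B2) = sum of predecessors on chain B = 4
EF(B2) = ES + duration = 4 + 5 = 9
Successor of B2 is M. ES(M) = max(sum(A), sum(B)) = max(30, 9) = 30
Free float = ES(successor) - EF(current) = 30 - 9 = 21

21


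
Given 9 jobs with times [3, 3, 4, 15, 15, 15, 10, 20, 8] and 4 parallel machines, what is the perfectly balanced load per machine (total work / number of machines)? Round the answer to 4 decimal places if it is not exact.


Total processing time = 3 + 3 + 4 + 15 + 15 + 15 + 10 + 20 + 8 = 93
Number of machines = 4
Ideal balanced load = 93 / 4 = 23.25

23.25


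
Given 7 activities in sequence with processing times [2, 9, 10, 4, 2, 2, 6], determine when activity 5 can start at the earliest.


Activity 5 starts after activities 1 through 4 complete.
Predecessor durations: [2, 9, 10, 4]
ES = 2 + 9 + 10 + 4 = 25

25


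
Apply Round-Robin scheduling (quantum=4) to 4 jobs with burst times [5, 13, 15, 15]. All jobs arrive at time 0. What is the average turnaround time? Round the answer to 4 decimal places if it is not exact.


Time quantum = 4
Execution trace:
  J1 runs 4 units, time = 4
  J2 runs 4 units, time = 8
  J3 runs 4 units, time = 12
  J4 runs 4 units, time = 16
  J1 runs 1 units, time = 17
  J2 runs 4 units, time = 21
  J3 runs 4 units, time = 25
  J4 runs 4 units, time = 29
  J2 runs 4 units, time = 33
  J3 runs 4 units, time = 37
  J4 runs 4 units, time = 41
  J2 runs 1 units, time = 42
  J3 runs 3 units, time = 45
  J4 runs 3 units, time = 48
Finish times: [17, 42, 45, 48]
Average turnaround = 152/4 = 38.0

38.0


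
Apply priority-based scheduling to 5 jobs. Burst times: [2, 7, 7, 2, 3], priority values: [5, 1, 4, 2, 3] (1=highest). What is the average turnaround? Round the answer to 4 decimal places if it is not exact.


Sort by priority (ascending = highest first):
Order: [(1, 7), (2, 2), (3, 3), (4, 7), (5, 2)]
Completion times:
  Priority 1, burst=7, C=7
  Priority 2, burst=2, C=9
  Priority 3, burst=3, C=12
  Priority 4, burst=7, C=19
  Priority 5, burst=2, C=21
Average turnaround = 68/5 = 13.6

13.6


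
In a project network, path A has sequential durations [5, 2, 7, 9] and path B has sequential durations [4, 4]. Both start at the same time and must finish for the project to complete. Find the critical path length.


Path A total = 5 + 2 + 7 + 9 = 23
Path B total = 4 + 4 = 8
Critical path = longest path = max(23, 8) = 23

23


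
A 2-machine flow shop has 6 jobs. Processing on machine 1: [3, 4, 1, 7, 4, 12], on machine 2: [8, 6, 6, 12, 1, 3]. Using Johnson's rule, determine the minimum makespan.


Apply Johnson's rule:
  Group 1 (a <= b): [(3, 1, 6), (1, 3, 8), (2, 4, 6), (4, 7, 12)]
  Group 2 (a > b): [(6, 12, 3), (5, 4, 1)]
Optimal job order: [3, 1, 2, 4, 6, 5]
Schedule:
  Job 3: M1 done at 1, M2 done at 7
  Job 1: M1 done at 4, M2 done at 15
  Job 2: M1 done at 8, M2 done at 21
  Job 4: M1 done at 15, M2 done at 33
  Job 6: M1 done at 27, M2 done at 36
  Job 5: M1 done at 31, M2 done at 37
Makespan = 37

37


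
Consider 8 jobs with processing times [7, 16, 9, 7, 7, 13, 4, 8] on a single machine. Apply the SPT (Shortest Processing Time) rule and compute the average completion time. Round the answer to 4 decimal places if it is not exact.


Sort jobs by processing time (SPT order): [4, 7, 7, 7, 8, 9, 13, 16]
Compute completion times sequentially:
  Job 1: processing = 4, completes at 4
  Job 2: processing = 7, completes at 11
  Job 3: processing = 7, completes at 18
  Job 4: processing = 7, completes at 25
  Job 5: processing = 8, completes at 33
  Job 6: processing = 9, completes at 42
  Job 7: processing = 13, completes at 55
  Job 8: processing = 16, completes at 71
Sum of completion times = 259
Average completion time = 259/8 = 32.375

32.375


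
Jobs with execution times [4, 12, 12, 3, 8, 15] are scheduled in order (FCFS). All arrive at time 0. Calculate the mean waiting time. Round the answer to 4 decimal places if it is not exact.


FCFS order (as given): [4, 12, 12, 3, 8, 15]
Waiting times:
  Job 1: wait = 0
  Job 2: wait = 4
  Job 3: wait = 16
  Job 4: wait = 28
  Job 5: wait = 31
  Job 6: wait = 39
Sum of waiting times = 118
Average waiting time = 118/6 = 19.6667

19.6667


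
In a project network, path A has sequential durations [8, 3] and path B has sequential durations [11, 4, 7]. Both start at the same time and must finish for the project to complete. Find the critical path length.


Path A total = 8 + 3 = 11
Path B total = 11 + 4 + 7 = 22
Critical path = longest path = max(11, 22) = 22

22


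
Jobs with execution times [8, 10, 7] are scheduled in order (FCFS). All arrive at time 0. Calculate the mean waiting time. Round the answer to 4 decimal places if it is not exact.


FCFS order (as given): [8, 10, 7]
Waiting times:
  Job 1: wait = 0
  Job 2: wait = 8
  Job 3: wait = 18
Sum of waiting times = 26
Average waiting time = 26/3 = 8.6667

8.6667


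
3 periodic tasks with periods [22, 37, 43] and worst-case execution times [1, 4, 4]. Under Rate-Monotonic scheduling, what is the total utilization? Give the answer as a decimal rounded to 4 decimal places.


Compute individual utilizations (exact fractions):
  Task 1: C/T = 1/22 (approx. 0.0455)
  Task 2: C/T = 4/37 (approx. 0.1081)
  Task 3: C/T = 4/43 (approx. 0.093)
Total utilization U = 1/22 + 4/37 + 4/43 = 8631/35002
Rounded to 4 decimal places: U = 0.2466
RM (Liu & Layland) bound for 3 tasks = 0.779763; compare with U = 8631/35002 (approx. 0.246586)
U <= bound, so schedulable by RM sufficient condition.

0.2466


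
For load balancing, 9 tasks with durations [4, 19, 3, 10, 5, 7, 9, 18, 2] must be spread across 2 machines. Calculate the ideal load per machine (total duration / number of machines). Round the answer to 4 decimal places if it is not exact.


Total processing time = 4 + 19 + 3 + 10 + 5 + 7 + 9 + 18 + 2 = 77
Number of machines = 2
Ideal balanced load = 77 / 2 = 38.5

38.5


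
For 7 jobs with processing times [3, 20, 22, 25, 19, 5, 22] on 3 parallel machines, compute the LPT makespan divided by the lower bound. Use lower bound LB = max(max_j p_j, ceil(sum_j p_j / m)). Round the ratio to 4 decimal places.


LPT order: [25, 22, 22, 20, 19, 5, 3]
Machine loads after assignment: [33, 42, 41]
LPT makespan = 42
Lower bound = max(max_job, ceil(total/3)) = max(25, 39) = 39
Ratio = 42 / 39 = 1.0769

1.0769


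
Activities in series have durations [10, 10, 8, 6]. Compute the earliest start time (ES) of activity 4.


Activity 4 starts after activities 1 through 3 complete.
Predecessor durations: [10, 10, 8]
ES = 10 + 10 + 8 = 28

28


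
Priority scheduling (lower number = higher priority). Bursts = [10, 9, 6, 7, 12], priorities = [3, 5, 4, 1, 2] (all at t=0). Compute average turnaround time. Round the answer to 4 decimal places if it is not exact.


Sort by priority (ascending = highest first):
Order: [(1, 7), (2, 12), (3, 10), (4, 6), (5, 9)]
Completion times:
  Priority 1, burst=7, C=7
  Priority 2, burst=12, C=19
  Priority 3, burst=10, C=29
  Priority 4, burst=6, C=35
  Priority 5, burst=9, C=44
Average turnaround = 134/5 = 26.8

26.8


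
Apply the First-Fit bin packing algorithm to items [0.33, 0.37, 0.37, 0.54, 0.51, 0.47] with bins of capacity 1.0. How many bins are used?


Place items sequentially using First-Fit:
  Item 0.33 -> new Bin 1
  Item 0.37 -> Bin 1 (now 0.7)
  Item 0.37 -> new Bin 2
  Item 0.54 -> Bin 2 (now 0.91)
  Item 0.51 -> new Bin 3
  Item 0.47 -> Bin 3 (now 0.98)
Total bins used = 3

3


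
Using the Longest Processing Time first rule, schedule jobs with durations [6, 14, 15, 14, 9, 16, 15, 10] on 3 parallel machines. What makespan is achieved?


Sort jobs in decreasing order (LPT): [16, 15, 15, 14, 14, 10, 9, 6]
Assign each job to the least loaded machine:
  Machine 1: jobs [16, 10, 9], load = 35
  Machine 2: jobs [15, 14, 6], load = 35
  Machine 3: jobs [15, 14], load = 29
Makespan = max load = 35

35


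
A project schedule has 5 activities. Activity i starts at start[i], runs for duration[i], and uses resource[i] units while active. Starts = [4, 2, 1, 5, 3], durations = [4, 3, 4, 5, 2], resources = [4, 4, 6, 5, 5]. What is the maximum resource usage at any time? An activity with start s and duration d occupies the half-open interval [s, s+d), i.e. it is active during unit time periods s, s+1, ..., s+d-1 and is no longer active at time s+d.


Each activity i is active on [start_i, start_i + duration_i).
Compute total resource usage per time slot:
  t=0: active resources = [], total = 0
  t=1: active resources = [6], total = 6
  t=2: active resources = [4, 6], total = 10
  t=3: active resources = [4, 6, 5], total = 15
  t=4: active resources = [4, 4, 6, 5], total = 19
  t=5: active resources = [4, 5], total = 9
  t=6: active resources = [4, 5], total = 9
  t=7: active resources = [4, 5], total = 9
  t=8: active resources = [5], total = 5
  t=9: active resources = [5], total = 5
Peak resource demand = 19

19


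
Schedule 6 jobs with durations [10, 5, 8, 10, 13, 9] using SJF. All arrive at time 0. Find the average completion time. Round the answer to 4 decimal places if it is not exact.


SJF order (ascending): [5, 8, 9, 10, 10, 13]
Completion times:
  Job 1: burst=5, C=5
  Job 2: burst=8, C=13
  Job 3: burst=9, C=22
  Job 4: burst=10, C=32
  Job 5: burst=10, C=42
  Job 6: burst=13, C=55
Average completion = 169/6 = 28.1667

28.1667


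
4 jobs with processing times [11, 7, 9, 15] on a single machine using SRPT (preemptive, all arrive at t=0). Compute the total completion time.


Since all jobs arrive at t=0, SRPT equals SPT ordering.
SPT order: [7, 9, 11, 15]
Completion times:
  Job 1: p=7, C=7
  Job 2: p=9, C=16
  Job 3: p=11, C=27
  Job 4: p=15, C=42
Total completion time = 7 + 16 + 27 + 42 = 92

92


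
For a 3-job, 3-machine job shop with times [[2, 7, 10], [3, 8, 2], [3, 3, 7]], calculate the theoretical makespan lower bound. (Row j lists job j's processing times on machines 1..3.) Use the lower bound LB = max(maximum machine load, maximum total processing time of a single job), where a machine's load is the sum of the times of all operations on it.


Machine loads:
  Machine 1: 2 + 3 + 3 = 8
  Machine 2: 7 + 8 + 3 = 18
  Machine 3: 10 + 2 + 7 = 19
Max machine load = 19
Job totals:
  Job 1: 19
  Job 2: 13
  Job 3: 13
Max job total = 19
Lower bound = max(19, 19) = 19

19


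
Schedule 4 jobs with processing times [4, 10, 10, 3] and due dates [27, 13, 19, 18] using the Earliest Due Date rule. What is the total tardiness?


Sort by due date (EDD order): [(10, 13), (3, 18), (10, 19), (4, 27)]
Compute completion times and tardiness:
  Job 1: p=10, d=13, C=10, tardiness=max(0,10-13)=0
  Job 2: p=3, d=18, C=13, tardiness=max(0,13-18)=0
  Job 3: p=10, d=19, C=23, tardiness=max(0,23-19)=4
  Job 4: p=4, d=27, C=27, tardiness=max(0,27-27)=0
Total tardiness = 4

4


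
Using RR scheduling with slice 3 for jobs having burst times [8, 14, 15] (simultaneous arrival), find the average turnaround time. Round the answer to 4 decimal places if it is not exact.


Time quantum = 3
Execution trace:
  J1 runs 3 units, time = 3
  J2 runs 3 units, time = 6
  J3 runs 3 units, time = 9
  J1 runs 3 units, time = 12
  J2 runs 3 units, time = 15
  J3 runs 3 units, time = 18
  J1 runs 2 units, time = 20
  J2 runs 3 units, time = 23
  J3 runs 3 units, time = 26
  J2 runs 3 units, time = 29
  J3 runs 3 units, time = 32
  J2 runs 2 units, time = 34
  J3 runs 3 units, time = 37
Finish times: [20, 34, 37]
Average turnaround = 91/3 = 30.3333

30.3333


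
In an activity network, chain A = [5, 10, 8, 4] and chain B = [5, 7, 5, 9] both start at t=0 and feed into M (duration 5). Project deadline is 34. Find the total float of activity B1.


Forward pass: ES(B1) = sum of predecessors on chain B = 0
EF = ES + duration = 0 + 5 = 5
Backward pass: LF(M) = deadline = 34; LS(M) = 34 - 5 = 29
LF(B1) = LS(M) - sum(successors on chain B) = 29 - 21 = 8
LS = LF - duration = 8 - 5 = 3
Total float = LS - ES = 3 - 0 = 3

3


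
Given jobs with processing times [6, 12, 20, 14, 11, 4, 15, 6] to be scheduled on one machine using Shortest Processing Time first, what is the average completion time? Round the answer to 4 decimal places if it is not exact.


Sort jobs by processing time (SPT order): [4, 6, 6, 11, 12, 14, 15, 20]
Compute completion times sequentially:
  Job 1: processing = 4, completes at 4
  Job 2: processing = 6, completes at 10
  Job 3: processing = 6, completes at 16
  Job 4: processing = 11, completes at 27
  Job 5: processing = 12, completes at 39
  Job 6: processing = 14, completes at 53
  Job 7: processing = 15, completes at 68
  Job 8: processing = 20, completes at 88
Sum of completion times = 305
Average completion time = 305/8 = 38.125

38.125


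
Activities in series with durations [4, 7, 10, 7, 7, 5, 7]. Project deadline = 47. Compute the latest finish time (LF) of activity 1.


LF(activity 1) = deadline - sum of successor durations
Successors: activities 2 through 7 with durations [7, 10, 7, 7, 5, 7]
Sum of successor durations = 43
LF = 47 - 43 = 4

4


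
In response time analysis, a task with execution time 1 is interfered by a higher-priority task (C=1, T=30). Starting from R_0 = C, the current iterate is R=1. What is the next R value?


R_next = C + ceil(R_prev / T_hp) * C_hp
ceil(1 / 30) = ceil(0.0333) = 1
Interference = 1 * 1 = 1
R_next = 1 + 1 = 2

2


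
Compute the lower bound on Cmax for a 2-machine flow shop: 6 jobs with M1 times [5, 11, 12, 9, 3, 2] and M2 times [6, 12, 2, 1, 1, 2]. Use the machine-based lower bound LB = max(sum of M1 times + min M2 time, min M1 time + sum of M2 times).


LB1 = sum(M1 times) + min(M2 times) = 42 + 1 = 43
LB2 = min(M1 times) + sum(M2 times) = 2 + 24 = 26
Lower bound = max(LB1, LB2) = max(43, 26) = 43

43


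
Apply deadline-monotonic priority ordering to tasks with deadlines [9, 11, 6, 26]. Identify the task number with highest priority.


Sort tasks by relative deadline (ascending):
  Task 3: deadline = 6
  Task 1: deadline = 9
  Task 2: deadline = 11
  Task 4: deadline = 26
Priority order (highest first): [3, 1, 2, 4]
Highest priority task = 3

3


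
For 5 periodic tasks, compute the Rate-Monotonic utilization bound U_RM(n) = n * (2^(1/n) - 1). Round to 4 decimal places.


Compute 2^(1/5) = 1.1486983550
Subtract 1: 1.1486983550 - 1 = 0.1486983550
Multiply by n: 5 * 0.1486983550 = 0.7434917750
Round to 4 dp: 0.7435

0.7435


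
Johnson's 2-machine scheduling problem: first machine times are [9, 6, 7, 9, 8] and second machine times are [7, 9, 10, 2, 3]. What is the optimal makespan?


Apply Johnson's rule:
  Group 1 (a <= b): [(2, 6, 9), (3, 7, 10)]
  Group 2 (a > b): [(1, 9, 7), (5, 8, 3), (4, 9, 2)]
Optimal job order: [2, 3, 1, 5, 4]
Schedule:
  Job 2: M1 done at 6, M2 done at 15
  Job 3: M1 done at 13, M2 done at 25
  Job 1: M1 done at 22, M2 done at 32
  Job 5: M1 done at 30, M2 done at 35
  Job 4: M1 done at 39, M2 done at 41
Makespan = 41

41


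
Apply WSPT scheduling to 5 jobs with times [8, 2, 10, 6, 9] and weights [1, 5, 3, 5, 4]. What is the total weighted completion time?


Compute p/w ratios and sort ascending (WSPT): [(2, 5), (6, 5), (9, 4), (10, 3), (8, 1)]
Compute weighted completion times:
  Job (p=2,w=5): C=2, w*C=5*2=10
  Job (p=6,w=5): C=8, w*C=5*8=40
  Job (p=9,w=4): C=17, w*C=4*17=68
  Job (p=10,w=3): C=27, w*C=3*27=81
  Job (p=8,w=1): C=35, w*C=1*35=35
Total weighted completion time = 234

234


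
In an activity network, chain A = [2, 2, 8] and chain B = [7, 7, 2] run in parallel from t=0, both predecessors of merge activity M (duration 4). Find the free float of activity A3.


ES(A3) = sum of predecessors on chain A = 4
EF(A3) = ES + duration = 4 + 8 = 12
Successor of A3 is M. ES(M) = max(sum(A), sum(B)) = max(12, 16) = 16
Free float = ES(successor) - EF(current) = 16 - 12 = 4

4


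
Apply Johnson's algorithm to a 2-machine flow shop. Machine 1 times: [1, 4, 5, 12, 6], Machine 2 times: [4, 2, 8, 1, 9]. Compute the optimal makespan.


Apply Johnson's rule:
  Group 1 (a <= b): [(1, 1, 4), (3, 5, 8), (5, 6, 9)]
  Group 2 (a > b): [(2, 4, 2), (4, 12, 1)]
Optimal job order: [1, 3, 5, 2, 4]
Schedule:
  Job 1: M1 done at 1, M2 done at 5
  Job 3: M1 done at 6, M2 done at 14
  Job 5: M1 done at 12, M2 done at 23
  Job 2: M1 done at 16, M2 done at 25
  Job 4: M1 done at 28, M2 done at 29
Makespan = 29

29


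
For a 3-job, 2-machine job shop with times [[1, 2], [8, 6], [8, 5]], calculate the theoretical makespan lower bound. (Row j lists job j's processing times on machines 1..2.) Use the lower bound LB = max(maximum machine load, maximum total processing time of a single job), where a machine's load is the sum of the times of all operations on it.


Machine loads:
  Machine 1: 1 + 8 + 8 = 17
  Machine 2: 2 + 6 + 5 = 13
Max machine load = 17
Job totals:
  Job 1: 3
  Job 2: 14
  Job 3: 13
Max job total = 14
Lower bound = max(17, 14) = 17

17


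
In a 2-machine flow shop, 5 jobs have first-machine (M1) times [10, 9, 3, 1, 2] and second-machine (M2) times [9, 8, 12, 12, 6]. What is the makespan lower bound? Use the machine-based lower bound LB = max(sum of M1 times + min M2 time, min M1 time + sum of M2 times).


LB1 = sum(M1 times) + min(M2 times) = 25 + 6 = 31
LB2 = min(M1 times) + sum(M2 times) = 1 + 47 = 48
Lower bound = max(LB1, LB2) = max(31, 48) = 48

48


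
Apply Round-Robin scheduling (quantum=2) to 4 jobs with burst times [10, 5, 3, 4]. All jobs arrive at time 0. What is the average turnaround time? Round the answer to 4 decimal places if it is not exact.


Time quantum = 2
Execution trace:
  J1 runs 2 units, time = 2
  J2 runs 2 units, time = 4
  J3 runs 2 units, time = 6
  J4 runs 2 units, time = 8
  J1 runs 2 units, time = 10
  J2 runs 2 units, time = 12
  J3 runs 1 units, time = 13
  J4 runs 2 units, time = 15
  J1 runs 2 units, time = 17
  J2 runs 1 units, time = 18
  J1 runs 2 units, time = 20
  J1 runs 2 units, time = 22
Finish times: [22, 18, 13, 15]
Average turnaround = 68/4 = 17.0

17.0


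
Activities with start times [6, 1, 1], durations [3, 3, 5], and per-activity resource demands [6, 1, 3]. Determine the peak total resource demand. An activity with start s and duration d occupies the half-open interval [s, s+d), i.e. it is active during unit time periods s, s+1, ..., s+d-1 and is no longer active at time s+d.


Each activity i is active on [start_i, start_i + duration_i).
Compute total resource usage per time slot:
  t=0: active resources = [], total = 0
  t=1: active resources = [1, 3], total = 4
  t=2: active resources = [1, 3], total = 4
  t=3: active resources = [1, 3], total = 4
  t=4: active resources = [3], total = 3
  t=5: active resources = [3], total = 3
  t=6: active resources = [6], total = 6
  t=7: active resources = [6], total = 6
  t=8: active resources = [6], total = 6
Peak resource demand = 6

6


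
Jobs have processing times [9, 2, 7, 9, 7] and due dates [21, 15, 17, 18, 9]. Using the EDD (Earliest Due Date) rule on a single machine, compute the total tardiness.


Sort by due date (EDD order): [(7, 9), (2, 15), (7, 17), (9, 18), (9, 21)]
Compute completion times and tardiness:
  Job 1: p=7, d=9, C=7, tardiness=max(0,7-9)=0
  Job 2: p=2, d=15, C=9, tardiness=max(0,9-15)=0
  Job 3: p=7, d=17, C=16, tardiness=max(0,16-17)=0
  Job 4: p=9, d=18, C=25, tardiness=max(0,25-18)=7
  Job 5: p=9, d=21, C=34, tardiness=max(0,34-21)=13
Total tardiness = 20

20


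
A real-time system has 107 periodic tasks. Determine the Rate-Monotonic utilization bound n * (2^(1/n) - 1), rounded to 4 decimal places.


Compute 2^(1/107) = 1.0064990387
Subtract 1: 1.0064990387 - 1 = 0.0064990387
Multiply by n: 107 * 0.0064990387 = 0.6953971409
Round to 4 dp: 0.6954

0.6954


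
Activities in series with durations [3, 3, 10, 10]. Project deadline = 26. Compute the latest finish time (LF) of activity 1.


LF(activity 1) = deadline - sum of successor durations
Successors: activities 2 through 4 with durations [3, 10, 10]
Sum of successor durations = 23
LF = 26 - 23 = 3

3


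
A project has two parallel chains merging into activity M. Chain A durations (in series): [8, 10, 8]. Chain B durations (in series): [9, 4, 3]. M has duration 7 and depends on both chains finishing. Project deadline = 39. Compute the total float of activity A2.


Forward pass: ES(A2) = sum of predecessors on chain A = 8
EF = ES + duration = 8 + 10 = 18
Backward pass: LF(M) = deadline = 39; LS(M) = 39 - 7 = 32
LF(A2) = LS(M) - sum(successors on chain A) = 32 - 8 = 24
LS = LF - duration = 24 - 10 = 14
Total float = LS - ES = 14 - 8 = 6

6


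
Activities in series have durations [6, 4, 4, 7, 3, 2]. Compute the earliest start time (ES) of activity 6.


Activity 6 starts after activities 1 through 5 complete.
Predecessor durations: [6, 4, 4, 7, 3]
ES = 6 + 4 + 4 + 7 + 3 = 24

24


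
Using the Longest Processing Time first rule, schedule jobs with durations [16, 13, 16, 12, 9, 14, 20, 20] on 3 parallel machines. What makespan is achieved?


Sort jobs in decreasing order (LPT): [20, 20, 16, 16, 14, 13, 12, 9]
Assign each job to the least loaded machine:
  Machine 1: jobs [20, 14], load = 34
  Machine 2: jobs [20, 13, 9], load = 42
  Machine 3: jobs [16, 16, 12], load = 44
Makespan = max load = 44

44


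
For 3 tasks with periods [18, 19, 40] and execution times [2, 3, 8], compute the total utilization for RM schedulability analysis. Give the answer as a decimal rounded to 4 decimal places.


Compute individual utilizations (exact fractions):
  Task 1: C/T = 2/18 = 1/9 (approx. 0.1111)
  Task 2: C/T = 3/19 (approx. 0.1579)
  Task 3: C/T = 8/40 = 1/5 (approx. 0.2)
Total utilization U = 1/9 + 3/19 + 1/5 = 401/855
Rounded to 4 decimal places: U = 0.4690
RM (Liu & Layland) bound for 3 tasks = 0.779763; compare with U = 401/855 (approx. 0.469006)
U <= bound, so schedulable by RM sufficient condition.

0.4690


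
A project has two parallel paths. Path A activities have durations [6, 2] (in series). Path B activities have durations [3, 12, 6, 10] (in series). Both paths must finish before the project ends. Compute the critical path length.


Path A total = 6 + 2 = 8
Path B total = 3 + 12 + 6 + 10 = 31
Critical path = longest path = max(8, 31) = 31

31


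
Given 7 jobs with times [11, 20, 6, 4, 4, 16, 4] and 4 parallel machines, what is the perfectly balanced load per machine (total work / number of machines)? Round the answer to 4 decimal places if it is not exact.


Total processing time = 11 + 20 + 6 + 4 + 4 + 16 + 4 = 65
Number of machines = 4
Ideal balanced load = 65 / 4 = 16.25

16.25


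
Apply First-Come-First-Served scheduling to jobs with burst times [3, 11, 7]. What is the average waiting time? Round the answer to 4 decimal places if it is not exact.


FCFS order (as given): [3, 11, 7]
Waiting times:
  Job 1: wait = 0
  Job 2: wait = 3
  Job 3: wait = 14
Sum of waiting times = 17
Average waiting time = 17/3 = 5.6667

5.6667


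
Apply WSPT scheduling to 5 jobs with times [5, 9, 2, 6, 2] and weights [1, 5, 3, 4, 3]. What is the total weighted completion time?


Compute p/w ratios and sort ascending (WSPT): [(2, 3), (2, 3), (6, 4), (9, 5), (5, 1)]
Compute weighted completion times:
  Job (p=2,w=3): C=2, w*C=3*2=6
  Job (p=2,w=3): C=4, w*C=3*4=12
  Job (p=6,w=4): C=10, w*C=4*10=40
  Job (p=9,w=5): C=19, w*C=5*19=95
  Job (p=5,w=1): C=24, w*C=1*24=24
Total weighted completion time = 177

177


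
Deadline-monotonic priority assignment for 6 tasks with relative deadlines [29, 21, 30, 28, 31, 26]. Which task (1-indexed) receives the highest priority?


Sort tasks by relative deadline (ascending):
  Task 2: deadline = 21
  Task 6: deadline = 26
  Task 4: deadline = 28
  Task 1: deadline = 29
  Task 3: deadline = 30
  Task 5: deadline = 31
Priority order (highest first): [2, 6, 4, 1, 3, 5]
Highest priority task = 2

2


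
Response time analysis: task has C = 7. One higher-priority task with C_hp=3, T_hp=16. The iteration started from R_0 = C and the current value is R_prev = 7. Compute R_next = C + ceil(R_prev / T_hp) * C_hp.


R_next = C + ceil(R_prev / T_hp) * C_hp
ceil(7 / 16) = ceil(0.4375) = 1
Interference = 1 * 3 = 3
R_next = 7 + 3 = 10

10


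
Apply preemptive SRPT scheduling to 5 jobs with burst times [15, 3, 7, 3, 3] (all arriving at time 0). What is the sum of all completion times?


Since all jobs arrive at t=0, SRPT equals SPT ordering.
SPT order: [3, 3, 3, 7, 15]
Completion times:
  Job 1: p=3, C=3
  Job 2: p=3, C=6
  Job 3: p=3, C=9
  Job 4: p=7, C=16
  Job 5: p=15, C=31
Total completion time = 3 + 6 + 9 + 16 + 31 = 65

65


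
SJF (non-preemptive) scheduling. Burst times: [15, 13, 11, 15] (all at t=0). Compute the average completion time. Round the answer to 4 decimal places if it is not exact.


SJF order (ascending): [11, 13, 15, 15]
Completion times:
  Job 1: burst=11, C=11
  Job 2: burst=13, C=24
  Job 3: burst=15, C=39
  Job 4: burst=15, C=54
Average completion = 128/4 = 32.0

32.0


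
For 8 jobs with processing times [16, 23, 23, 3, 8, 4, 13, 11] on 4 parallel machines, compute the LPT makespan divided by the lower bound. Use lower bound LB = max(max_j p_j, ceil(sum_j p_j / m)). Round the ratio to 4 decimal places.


LPT order: [23, 23, 16, 13, 11, 8, 4, 3]
Machine loads after assignment: [27, 26, 24, 24]
LPT makespan = 27
Lower bound = max(max_job, ceil(total/4)) = max(23, 26) = 26
Ratio = 27 / 26 = 1.0385

1.0385


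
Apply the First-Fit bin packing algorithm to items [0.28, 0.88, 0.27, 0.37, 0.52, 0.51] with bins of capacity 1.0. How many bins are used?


Place items sequentially using First-Fit:
  Item 0.28 -> new Bin 1
  Item 0.88 -> new Bin 2
  Item 0.27 -> Bin 1 (now 0.55)
  Item 0.37 -> Bin 1 (now 0.92)
  Item 0.52 -> new Bin 3
  Item 0.51 -> new Bin 4
Total bins used = 4

4


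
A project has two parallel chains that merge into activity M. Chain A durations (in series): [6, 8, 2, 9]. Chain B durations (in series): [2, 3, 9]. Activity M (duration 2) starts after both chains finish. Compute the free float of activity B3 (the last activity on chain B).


ES(B3) = sum of predecessors on chain B = 5
EF(B3) = ES + duration = 5 + 9 = 14
Successor of B3 is M. ES(M) = max(sum(A), sum(B)) = max(25, 14) = 25
Free float = ES(successor) - EF(current) = 25 - 14 = 11

11


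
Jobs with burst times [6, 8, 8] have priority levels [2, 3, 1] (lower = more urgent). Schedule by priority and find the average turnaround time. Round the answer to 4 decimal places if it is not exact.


Sort by priority (ascending = highest first):
Order: [(1, 8), (2, 6), (3, 8)]
Completion times:
  Priority 1, burst=8, C=8
  Priority 2, burst=6, C=14
  Priority 3, burst=8, C=22
Average turnaround = 44/3 = 14.6667

14.6667


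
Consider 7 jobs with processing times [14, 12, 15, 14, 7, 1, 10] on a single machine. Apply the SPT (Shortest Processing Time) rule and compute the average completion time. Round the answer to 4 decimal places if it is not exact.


Sort jobs by processing time (SPT order): [1, 7, 10, 12, 14, 14, 15]
Compute completion times sequentially:
  Job 1: processing = 1, completes at 1
  Job 2: processing = 7, completes at 8
  Job 3: processing = 10, completes at 18
  Job 4: processing = 12, completes at 30
  Job 5: processing = 14, completes at 44
  Job 6: processing = 14, completes at 58
  Job 7: processing = 15, completes at 73
Sum of completion times = 232
Average completion time = 232/7 = 33.1429

33.1429


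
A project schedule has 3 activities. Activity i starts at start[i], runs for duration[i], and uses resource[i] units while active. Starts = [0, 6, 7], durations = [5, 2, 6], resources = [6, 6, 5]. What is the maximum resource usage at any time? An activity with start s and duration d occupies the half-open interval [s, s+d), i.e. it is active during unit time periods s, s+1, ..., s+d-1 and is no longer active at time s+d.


Each activity i is active on [start_i, start_i + duration_i).
Compute total resource usage per time slot:
  t=0: active resources = [6], total = 6
  t=1: active resources = [6], total = 6
  t=2: active resources = [6], total = 6
  t=3: active resources = [6], total = 6
  t=4: active resources = [6], total = 6
  t=5: active resources = [], total = 0
  t=6: active resources = [6], total = 6
  t=7: active resources = [6, 5], total = 11
  t=8: active resources = [5], total = 5
  t=9: active resources = [5], total = 5
  t=10: active resources = [5], total = 5
  t=11: active resources = [5], total = 5
  t=12: active resources = [5], total = 5
Peak resource demand = 11

11


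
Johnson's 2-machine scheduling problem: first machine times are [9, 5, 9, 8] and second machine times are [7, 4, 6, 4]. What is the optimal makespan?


Apply Johnson's rule:
  Group 1 (a <= b): []
  Group 2 (a > b): [(1, 9, 7), (3, 9, 6), (2, 5, 4), (4, 8, 4)]
Optimal job order: [1, 3, 2, 4]
Schedule:
  Job 1: M1 done at 9, M2 done at 16
  Job 3: M1 done at 18, M2 done at 24
  Job 2: M1 done at 23, M2 done at 28
  Job 4: M1 done at 31, M2 done at 35
Makespan = 35

35


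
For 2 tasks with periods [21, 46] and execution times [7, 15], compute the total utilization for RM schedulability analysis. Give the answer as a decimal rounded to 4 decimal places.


Compute individual utilizations (exact fractions):
  Task 1: C/T = 7/21 = 1/3 (approx. 0.3333)
  Task 2: C/T = 15/46 (approx. 0.3261)
Total utilization U = 1/3 + 15/46 = 91/138
Rounded to 4 decimal places: U = 0.6594
RM (Liu & Layland) bound for 2 tasks = 0.828427; compare with U = 91/138 (approx. 0.659420)
U <= bound, so schedulable by RM sufficient condition.

0.6594


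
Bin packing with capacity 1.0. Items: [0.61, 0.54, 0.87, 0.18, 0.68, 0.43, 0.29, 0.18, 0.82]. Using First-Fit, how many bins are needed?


Place items sequentially using First-Fit:
  Item 0.61 -> new Bin 1
  Item 0.54 -> new Bin 2
  Item 0.87 -> new Bin 3
  Item 0.18 -> Bin 1 (now 0.79)
  Item 0.68 -> new Bin 4
  Item 0.43 -> Bin 2 (now 0.97)
  Item 0.29 -> Bin 4 (now 0.97)
  Item 0.18 -> Bin 1 (now 0.97)
  Item 0.82 -> new Bin 5
Total bins used = 5

5


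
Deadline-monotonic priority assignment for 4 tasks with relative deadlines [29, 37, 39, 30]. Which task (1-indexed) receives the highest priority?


Sort tasks by relative deadline (ascending):
  Task 1: deadline = 29
  Task 4: deadline = 30
  Task 2: deadline = 37
  Task 3: deadline = 39
Priority order (highest first): [1, 4, 2, 3]
Highest priority task = 1

1


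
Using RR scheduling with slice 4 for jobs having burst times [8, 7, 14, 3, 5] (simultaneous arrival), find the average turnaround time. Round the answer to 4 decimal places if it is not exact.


Time quantum = 4
Execution trace:
  J1 runs 4 units, time = 4
  J2 runs 4 units, time = 8
  J3 runs 4 units, time = 12
  J4 runs 3 units, time = 15
  J5 runs 4 units, time = 19
  J1 runs 4 units, time = 23
  J2 runs 3 units, time = 26
  J3 runs 4 units, time = 30
  J5 runs 1 units, time = 31
  J3 runs 4 units, time = 35
  J3 runs 2 units, time = 37
Finish times: [23, 26, 37, 15, 31]
Average turnaround = 132/5 = 26.4

26.4


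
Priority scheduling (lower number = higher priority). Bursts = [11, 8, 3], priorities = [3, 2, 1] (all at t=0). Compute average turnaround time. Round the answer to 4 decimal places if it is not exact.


Sort by priority (ascending = highest first):
Order: [(1, 3), (2, 8), (3, 11)]
Completion times:
  Priority 1, burst=3, C=3
  Priority 2, burst=8, C=11
  Priority 3, burst=11, C=22
Average turnaround = 36/3 = 12.0

12.0


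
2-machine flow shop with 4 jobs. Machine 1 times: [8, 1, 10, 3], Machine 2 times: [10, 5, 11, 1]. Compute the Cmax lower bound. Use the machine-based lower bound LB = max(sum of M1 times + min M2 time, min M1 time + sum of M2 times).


LB1 = sum(M1 times) + min(M2 times) = 22 + 1 = 23
LB2 = min(M1 times) + sum(M2 times) = 1 + 27 = 28
Lower bound = max(LB1, LB2) = max(23, 28) = 28

28


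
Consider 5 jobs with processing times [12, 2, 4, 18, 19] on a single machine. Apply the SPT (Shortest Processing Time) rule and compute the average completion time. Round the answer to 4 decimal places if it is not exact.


Sort jobs by processing time (SPT order): [2, 4, 12, 18, 19]
Compute completion times sequentially:
  Job 1: processing = 2, completes at 2
  Job 2: processing = 4, completes at 6
  Job 3: processing = 12, completes at 18
  Job 4: processing = 18, completes at 36
  Job 5: processing = 19, completes at 55
Sum of completion times = 117
Average completion time = 117/5 = 23.4

23.4


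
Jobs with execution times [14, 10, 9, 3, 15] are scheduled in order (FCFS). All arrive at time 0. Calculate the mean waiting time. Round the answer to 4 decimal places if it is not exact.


FCFS order (as given): [14, 10, 9, 3, 15]
Waiting times:
  Job 1: wait = 0
  Job 2: wait = 14
  Job 3: wait = 24
  Job 4: wait = 33
  Job 5: wait = 36
Sum of waiting times = 107
Average waiting time = 107/5 = 21.4

21.4


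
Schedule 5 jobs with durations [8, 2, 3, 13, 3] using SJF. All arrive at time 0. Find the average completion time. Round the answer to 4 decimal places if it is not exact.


SJF order (ascending): [2, 3, 3, 8, 13]
Completion times:
  Job 1: burst=2, C=2
  Job 2: burst=3, C=5
  Job 3: burst=3, C=8
  Job 4: burst=8, C=16
  Job 5: burst=13, C=29
Average completion = 60/5 = 12.0

12.0


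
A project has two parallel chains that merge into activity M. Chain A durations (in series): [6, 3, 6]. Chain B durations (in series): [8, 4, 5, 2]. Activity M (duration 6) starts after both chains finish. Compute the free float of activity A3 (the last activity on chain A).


ES(A3) = sum of predecessors on chain A = 9
EF(A3) = ES + duration = 9 + 6 = 15
Successor of A3 is M. ES(M) = max(sum(A), sum(B)) = max(15, 19) = 19
Free float = ES(successor) - EF(current) = 19 - 15 = 4

4


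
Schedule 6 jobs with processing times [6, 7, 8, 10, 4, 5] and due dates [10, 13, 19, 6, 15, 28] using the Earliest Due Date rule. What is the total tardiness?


Sort by due date (EDD order): [(10, 6), (6, 10), (7, 13), (4, 15), (8, 19), (5, 28)]
Compute completion times and tardiness:
  Job 1: p=10, d=6, C=10, tardiness=max(0,10-6)=4
  Job 2: p=6, d=10, C=16, tardiness=max(0,16-10)=6
  Job 3: p=7, d=13, C=23, tardiness=max(0,23-13)=10
  Job 4: p=4, d=15, C=27, tardiness=max(0,27-15)=12
  Job 5: p=8, d=19, C=35, tardiness=max(0,35-19)=16
  Job 6: p=5, d=28, C=40, tardiness=max(0,40-28)=12
Total tardiness = 60

60


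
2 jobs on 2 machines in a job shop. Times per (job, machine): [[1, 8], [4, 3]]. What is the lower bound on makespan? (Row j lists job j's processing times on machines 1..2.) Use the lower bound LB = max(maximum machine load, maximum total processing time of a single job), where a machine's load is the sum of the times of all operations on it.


Machine loads:
  Machine 1: 1 + 4 = 5
  Machine 2: 8 + 3 = 11
Max machine load = 11
Job totals:
  Job 1: 9
  Job 2: 7
Max job total = 9
Lower bound = max(11, 9) = 11

11


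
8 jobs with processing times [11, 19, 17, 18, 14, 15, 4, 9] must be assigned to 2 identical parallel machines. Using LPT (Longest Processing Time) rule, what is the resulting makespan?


Sort jobs in decreasing order (LPT): [19, 18, 17, 15, 14, 11, 9, 4]
Assign each job to the least loaded machine:
  Machine 1: jobs [19, 15, 14, 4], load = 52
  Machine 2: jobs [18, 17, 11, 9], load = 55
Makespan = max load = 55

55
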